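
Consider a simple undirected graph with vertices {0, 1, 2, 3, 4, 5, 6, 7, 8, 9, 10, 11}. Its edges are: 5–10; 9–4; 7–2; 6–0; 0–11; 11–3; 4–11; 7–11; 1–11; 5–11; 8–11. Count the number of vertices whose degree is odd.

Degrees: 0:2, 1:1, 2:1, 3:1, 4:2, 5:2, 6:1, 7:2, 8:1, 9:1, 10:1, 11:7
Odd-degree vertices: 1, 2, 3, 6, 8, 9, 10, 11.

8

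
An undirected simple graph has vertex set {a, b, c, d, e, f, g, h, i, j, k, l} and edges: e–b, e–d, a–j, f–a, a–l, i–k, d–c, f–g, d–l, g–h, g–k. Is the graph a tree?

Yes

|V| = 12, |E| = 11.
Connected and |E| = |V| - 1, which characterizes a tree.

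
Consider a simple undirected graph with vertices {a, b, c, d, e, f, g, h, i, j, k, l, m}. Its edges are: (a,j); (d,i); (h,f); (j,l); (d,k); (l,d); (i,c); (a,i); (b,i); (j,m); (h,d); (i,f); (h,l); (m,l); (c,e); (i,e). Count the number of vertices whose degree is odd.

Degrees: a:2, b:1, c:2, d:4, e:2, f:2, g:0, h:3, i:6, j:3, k:1, l:4, m:2
Odd-degree vertices: b, h, j, k.

4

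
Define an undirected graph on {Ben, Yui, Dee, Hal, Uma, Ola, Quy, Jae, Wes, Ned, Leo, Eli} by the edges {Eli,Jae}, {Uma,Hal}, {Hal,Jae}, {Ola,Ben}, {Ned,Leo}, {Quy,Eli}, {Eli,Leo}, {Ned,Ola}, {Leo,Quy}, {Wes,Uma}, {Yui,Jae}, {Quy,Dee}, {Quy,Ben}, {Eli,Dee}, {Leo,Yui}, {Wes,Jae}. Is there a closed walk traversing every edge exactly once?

Degrees: Ben:2, Yui:2, Dee:2, Hal:2, Uma:2, Ola:2, Quy:4, Jae:4, Wes:2, Ned:2, Leo:4, Eli:4
All degrees are even and the non-isolated vertices are connected — an Eulerian circuit exists.

Yes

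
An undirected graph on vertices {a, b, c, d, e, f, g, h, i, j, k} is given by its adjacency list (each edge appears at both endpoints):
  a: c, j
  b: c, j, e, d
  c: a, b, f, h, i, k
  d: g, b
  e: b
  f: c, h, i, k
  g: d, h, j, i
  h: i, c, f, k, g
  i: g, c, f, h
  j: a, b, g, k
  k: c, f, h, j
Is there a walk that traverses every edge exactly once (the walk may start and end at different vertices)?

Yes

Degrees: a:2, b:4, c:6, d:2, e:1, f:4, g:4, h:5, i:4, j:4, k:4
Odd-degree vertices: e, h (2 total).
The non-isolated vertices are connected and exactly 2 have odd degree, so an Eulerian trail exists (from e to h).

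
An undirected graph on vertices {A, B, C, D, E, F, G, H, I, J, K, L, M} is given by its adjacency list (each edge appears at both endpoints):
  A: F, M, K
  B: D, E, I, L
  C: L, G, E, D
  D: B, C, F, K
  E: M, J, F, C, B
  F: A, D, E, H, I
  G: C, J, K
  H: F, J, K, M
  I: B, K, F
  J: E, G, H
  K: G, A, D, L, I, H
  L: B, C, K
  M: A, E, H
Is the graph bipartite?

Yes

A valid 2-coloring puts {B, C, F, J, K, M} on one side and {A, D, E, G, H, I, L} on the other; every edge crosses between the two sides.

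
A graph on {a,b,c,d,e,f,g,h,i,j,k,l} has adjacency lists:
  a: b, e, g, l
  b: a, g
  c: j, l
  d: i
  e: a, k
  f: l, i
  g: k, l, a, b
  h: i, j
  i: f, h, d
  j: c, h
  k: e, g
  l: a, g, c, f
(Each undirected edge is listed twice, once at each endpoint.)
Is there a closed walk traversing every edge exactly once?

No

Degrees: a:4, b:2, c:2, d:1, e:2, f:2, g:4, h:2, i:3, j:2, k:2, l:4
d, i have odd degree; an Eulerian circuit needs every degree to be even, so none exists.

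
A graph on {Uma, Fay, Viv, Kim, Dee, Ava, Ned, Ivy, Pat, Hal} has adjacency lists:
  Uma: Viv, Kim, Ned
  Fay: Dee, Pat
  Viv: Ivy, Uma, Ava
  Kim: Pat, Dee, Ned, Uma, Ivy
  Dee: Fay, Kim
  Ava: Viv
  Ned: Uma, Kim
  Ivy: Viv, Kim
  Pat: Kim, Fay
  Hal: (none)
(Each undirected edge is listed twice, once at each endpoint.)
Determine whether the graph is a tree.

|V| = 10, |E| = 11.
It splits into 2 components, so it cannot be a tree.

No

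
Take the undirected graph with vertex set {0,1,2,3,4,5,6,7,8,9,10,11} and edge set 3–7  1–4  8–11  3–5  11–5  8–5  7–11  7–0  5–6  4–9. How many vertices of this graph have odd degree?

6

Degrees: 0:1, 1:1, 2:0, 3:2, 4:2, 5:4, 6:1, 7:3, 8:2, 9:1, 10:0, 11:3
Odd-degree vertices: 0, 1, 6, 7, 9, 11.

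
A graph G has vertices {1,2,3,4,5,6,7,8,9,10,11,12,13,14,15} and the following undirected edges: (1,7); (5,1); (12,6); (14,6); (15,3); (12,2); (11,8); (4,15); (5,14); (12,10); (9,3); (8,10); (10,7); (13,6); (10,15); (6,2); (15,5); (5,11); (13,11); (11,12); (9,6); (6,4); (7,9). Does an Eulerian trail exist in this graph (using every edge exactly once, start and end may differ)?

Degrees: 1:2, 2:2, 3:2, 4:2, 5:4, 6:6, 7:3, 8:2, 9:3, 10:4, 11:4, 12:4, 13:2, 14:2, 15:4
Odd-degree vertices: 7, 9 (2 total).
With 2 odd-degree vertices and all edges in one connected piece, an Eulerian trail exists (from 7 to 9).

Yes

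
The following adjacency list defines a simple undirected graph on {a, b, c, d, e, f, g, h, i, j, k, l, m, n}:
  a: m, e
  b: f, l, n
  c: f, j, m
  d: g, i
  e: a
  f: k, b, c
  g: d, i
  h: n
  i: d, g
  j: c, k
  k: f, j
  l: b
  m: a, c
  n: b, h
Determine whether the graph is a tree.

The graph has 14 vertices and 14 edges.
It is not connected, so it is not a tree.

No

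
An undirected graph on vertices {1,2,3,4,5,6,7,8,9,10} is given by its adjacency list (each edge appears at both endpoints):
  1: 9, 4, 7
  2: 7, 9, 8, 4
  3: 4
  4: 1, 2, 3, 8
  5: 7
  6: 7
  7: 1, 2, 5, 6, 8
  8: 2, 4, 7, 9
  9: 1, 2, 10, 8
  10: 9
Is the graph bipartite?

8-2-9-8 is an odd cycle (length 3), and a bipartite graph can contain only even cycles.

No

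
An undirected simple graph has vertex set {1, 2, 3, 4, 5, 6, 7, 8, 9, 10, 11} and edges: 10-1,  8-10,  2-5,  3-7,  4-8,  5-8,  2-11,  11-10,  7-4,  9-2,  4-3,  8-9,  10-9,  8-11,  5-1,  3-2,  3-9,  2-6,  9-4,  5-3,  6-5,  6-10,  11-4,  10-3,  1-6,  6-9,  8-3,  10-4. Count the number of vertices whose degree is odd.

6

Degrees: 1:3, 2:5, 3:7, 4:6, 5:5, 6:5, 7:2, 8:6, 9:6, 10:7, 11:4
Odd-degree vertices: 1, 2, 3, 5, 6, 10.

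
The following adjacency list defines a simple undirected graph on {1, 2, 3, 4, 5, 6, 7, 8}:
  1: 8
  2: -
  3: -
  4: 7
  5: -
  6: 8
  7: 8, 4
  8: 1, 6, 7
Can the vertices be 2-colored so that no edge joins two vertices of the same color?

Yes

Partition the vertices as {2, 3, 4, 5, 8} vs {1, 6, 7}. Each listed edge has one endpoint in each part, so the graph is bipartite.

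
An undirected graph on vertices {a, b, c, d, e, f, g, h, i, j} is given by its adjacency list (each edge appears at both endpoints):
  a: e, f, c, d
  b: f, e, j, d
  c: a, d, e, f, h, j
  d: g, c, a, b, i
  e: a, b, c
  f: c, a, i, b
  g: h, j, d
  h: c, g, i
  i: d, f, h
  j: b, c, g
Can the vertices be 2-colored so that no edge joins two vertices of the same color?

No

The cycle d-a-c-d has length 3, which is odd, so the graph is not bipartite.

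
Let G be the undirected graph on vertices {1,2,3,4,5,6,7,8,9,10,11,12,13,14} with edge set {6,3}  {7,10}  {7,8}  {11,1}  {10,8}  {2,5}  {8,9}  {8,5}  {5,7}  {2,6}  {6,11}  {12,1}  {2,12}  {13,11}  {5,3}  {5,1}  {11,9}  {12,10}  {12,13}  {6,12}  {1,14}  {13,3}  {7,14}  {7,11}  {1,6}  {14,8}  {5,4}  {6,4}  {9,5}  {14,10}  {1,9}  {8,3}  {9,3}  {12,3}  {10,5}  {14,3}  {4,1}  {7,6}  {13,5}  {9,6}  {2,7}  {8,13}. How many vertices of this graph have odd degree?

Degrees: 1:7, 2:4, 3:7, 4:3, 5:9, 6:8, 7:7, 8:7, 9:6, 10:5, 11:5, 12:6, 13:5, 14:5
Odd-degree vertices: 1, 3, 4, 5, 7, 8, 10, 11, 13, 14.

10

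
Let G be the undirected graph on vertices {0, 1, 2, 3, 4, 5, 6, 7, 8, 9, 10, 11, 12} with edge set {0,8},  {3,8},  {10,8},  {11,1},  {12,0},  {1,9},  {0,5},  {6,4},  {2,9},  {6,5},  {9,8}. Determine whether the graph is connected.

No

Component: {7}
Component: {0, 1, 2, 3, 4, 5, 6, 8, 9, 10, 11, 12}
There are 2 separate components, so the graph is not connected.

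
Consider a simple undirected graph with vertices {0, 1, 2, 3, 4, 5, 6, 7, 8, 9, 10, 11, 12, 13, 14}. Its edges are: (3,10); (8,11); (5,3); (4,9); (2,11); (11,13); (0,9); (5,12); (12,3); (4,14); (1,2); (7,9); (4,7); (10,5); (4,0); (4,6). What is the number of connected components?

3

Component: {3, 5, 10, 12}
Component: {1, 2, 8, 11, 13}
Component: {0, 4, 6, 7, 9, 14}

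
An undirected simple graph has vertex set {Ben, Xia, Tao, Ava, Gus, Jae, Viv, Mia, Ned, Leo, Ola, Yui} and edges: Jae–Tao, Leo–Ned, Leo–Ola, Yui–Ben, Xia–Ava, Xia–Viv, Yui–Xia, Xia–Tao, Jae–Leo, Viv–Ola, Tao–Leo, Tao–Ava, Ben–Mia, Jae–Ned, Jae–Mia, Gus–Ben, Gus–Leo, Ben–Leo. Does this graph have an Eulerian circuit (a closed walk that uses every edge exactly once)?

Degrees: Ben:4, Xia:4, Tao:4, Ava:2, Gus:2, Jae:4, Viv:2, Mia:2, Ned:2, Leo:6, Ola:2, Yui:2
All degrees are even and the non-isolated vertices are connected — an Eulerian circuit exists.

Yes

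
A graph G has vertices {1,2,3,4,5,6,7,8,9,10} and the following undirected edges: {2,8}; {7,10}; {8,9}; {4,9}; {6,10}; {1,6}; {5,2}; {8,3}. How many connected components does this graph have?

2

Component: {1, 6, 7, 10}
Component: {2, 3, 4, 5, 8, 9}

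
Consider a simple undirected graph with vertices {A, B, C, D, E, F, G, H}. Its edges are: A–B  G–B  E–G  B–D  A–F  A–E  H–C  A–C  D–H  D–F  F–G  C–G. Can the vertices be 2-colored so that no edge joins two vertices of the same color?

No

C-G-B-D-H-C is an odd cycle (length 5), and a bipartite graph can contain only even cycles.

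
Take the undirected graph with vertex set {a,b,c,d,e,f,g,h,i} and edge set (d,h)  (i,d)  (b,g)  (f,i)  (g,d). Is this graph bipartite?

Partition the vertices as {a, c, e, g, h, i} vs {b, d, f}. Each listed edge has one endpoint in each part, so the graph is bipartite.

Yes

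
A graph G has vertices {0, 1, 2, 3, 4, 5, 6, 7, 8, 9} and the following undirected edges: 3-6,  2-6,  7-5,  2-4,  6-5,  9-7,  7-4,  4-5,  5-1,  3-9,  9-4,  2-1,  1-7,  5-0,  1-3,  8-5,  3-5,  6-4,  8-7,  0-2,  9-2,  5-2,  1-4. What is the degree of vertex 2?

6

Neighbors of 2: 0, 1, 4, 5, 6, 9.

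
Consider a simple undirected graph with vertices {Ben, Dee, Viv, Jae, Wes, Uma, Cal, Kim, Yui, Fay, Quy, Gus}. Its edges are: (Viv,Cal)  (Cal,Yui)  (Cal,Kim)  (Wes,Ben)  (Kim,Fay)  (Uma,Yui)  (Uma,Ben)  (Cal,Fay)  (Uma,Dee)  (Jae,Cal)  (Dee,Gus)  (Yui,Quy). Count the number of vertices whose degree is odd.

8

Degrees: Ben:2, Dee:2, Viv:1, Jae:1, Wes:1, Uma:3, Cal:5, Kim:2, Yui:3, Fay:2, Quy:1, Gus:1
Odd-degree vertices: Viv, Jae, Wes, Uma, Cal, Yui, Quy, Gus.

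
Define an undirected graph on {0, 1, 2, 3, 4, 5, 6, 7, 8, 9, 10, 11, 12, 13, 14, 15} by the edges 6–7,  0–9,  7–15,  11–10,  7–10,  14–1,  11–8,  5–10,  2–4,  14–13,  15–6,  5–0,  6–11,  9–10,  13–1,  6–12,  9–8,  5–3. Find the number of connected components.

3

Component: {2, 4}
Component: {1, 13, 14}
Component: {0, 3, 5, 6, 7, 8, 9, 10, 11, 12, 15}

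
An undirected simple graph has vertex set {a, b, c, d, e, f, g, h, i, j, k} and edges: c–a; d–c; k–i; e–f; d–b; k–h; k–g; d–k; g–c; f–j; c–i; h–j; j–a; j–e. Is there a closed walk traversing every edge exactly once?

Degrees: a:2, b:1, c:4, d:3, e:2, f:2, g:2, h:2, i:2, j:4, k:4
b, d have odd degree; an Eulerian circuit needs every degree to be even, so none exists.

No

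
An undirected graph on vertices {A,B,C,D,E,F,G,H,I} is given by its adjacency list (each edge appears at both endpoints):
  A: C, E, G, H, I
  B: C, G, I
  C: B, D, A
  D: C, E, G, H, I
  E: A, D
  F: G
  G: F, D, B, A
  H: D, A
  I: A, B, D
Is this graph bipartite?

Partition the vertices as {C, E, G, H, I} vs {A, B, D, F}. Each listed edge has one endpoint in each part, so the graph is bipartite.

Yes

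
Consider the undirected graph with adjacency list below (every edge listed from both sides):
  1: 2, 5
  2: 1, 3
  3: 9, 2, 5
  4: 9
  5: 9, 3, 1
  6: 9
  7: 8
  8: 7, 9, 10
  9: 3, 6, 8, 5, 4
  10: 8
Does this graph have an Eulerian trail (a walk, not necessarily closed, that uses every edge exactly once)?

No

Degrees: 1:2, 2:2, 3:3, 4:1, 5:3, 6:1, 7:1, 8:3, 9:5, 10:1
Odd-degree vertices: 3, 4, 5, 6, 7, 8, 9, 10 (8 total).
With 8 odd-degree vertices (more than two), no single trail can use every edge.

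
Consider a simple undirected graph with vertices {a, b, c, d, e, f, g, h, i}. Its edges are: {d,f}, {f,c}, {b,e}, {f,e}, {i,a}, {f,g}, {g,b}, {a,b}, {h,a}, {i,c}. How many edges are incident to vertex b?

3

Neighbors of b: a, e, g.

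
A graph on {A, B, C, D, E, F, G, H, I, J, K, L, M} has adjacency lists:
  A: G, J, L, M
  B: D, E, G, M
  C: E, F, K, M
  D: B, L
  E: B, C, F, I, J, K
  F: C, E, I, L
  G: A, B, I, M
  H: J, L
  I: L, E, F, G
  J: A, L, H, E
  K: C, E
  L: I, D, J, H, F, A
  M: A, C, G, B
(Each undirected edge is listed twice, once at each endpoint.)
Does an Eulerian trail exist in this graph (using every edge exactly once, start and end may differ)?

Degrees: A:4, B:4, C:4, D:2, E:6, F:4, G:4, H:2, I:4, J:4, K:2, L:6, M:4
Odd-degree vertices: none (0 total).
The non-isolated vertices are connected and exactly 0 have odd degree, so an Eulerian trail exists.

Yes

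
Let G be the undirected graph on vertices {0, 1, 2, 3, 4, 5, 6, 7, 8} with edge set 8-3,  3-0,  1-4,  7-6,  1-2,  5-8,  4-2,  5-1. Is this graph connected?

No

Component: {6, 7}
Component: {0, 1, 2, 3, 4, 5, 8}
There are 2 separate components, so the graph is not connected.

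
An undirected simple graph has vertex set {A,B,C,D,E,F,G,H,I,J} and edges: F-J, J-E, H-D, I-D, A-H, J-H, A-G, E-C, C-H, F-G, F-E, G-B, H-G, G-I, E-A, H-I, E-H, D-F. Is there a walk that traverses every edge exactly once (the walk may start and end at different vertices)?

Degrees: A:3, B:1, C:2, D:3, E:5, F:4, G:5, H:7, I:3, J:3
Odd-degree vertices: A, B, D, E, G, H, I, J (8 total).
An Eulerian trail requires 0 or 2 odd-degree vertices; here there are 8.

No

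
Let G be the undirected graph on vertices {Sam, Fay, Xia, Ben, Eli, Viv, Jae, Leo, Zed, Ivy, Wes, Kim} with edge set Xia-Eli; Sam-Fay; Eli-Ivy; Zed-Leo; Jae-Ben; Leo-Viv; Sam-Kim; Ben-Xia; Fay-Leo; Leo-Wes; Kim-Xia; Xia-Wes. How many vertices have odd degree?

Degrees: Sam:2, Fay:2, Xia:4, Ben:2, Eli:2, Viv:1, Jae:1, Leo:4, Zed:1, Ivy:1, Wes:2, Kim:2
Odd-degree vertices: Viv, Jae, Zed, Ivy.

4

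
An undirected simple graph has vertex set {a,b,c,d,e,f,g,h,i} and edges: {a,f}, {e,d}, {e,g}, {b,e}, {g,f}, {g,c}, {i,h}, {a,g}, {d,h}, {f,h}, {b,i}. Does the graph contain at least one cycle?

Yes

The graph has 9 vertices, 11 edges, and 1 connected component.
Since 11 > 9 - 1, a cycle must exist; for instance f-h-d-e-g-f.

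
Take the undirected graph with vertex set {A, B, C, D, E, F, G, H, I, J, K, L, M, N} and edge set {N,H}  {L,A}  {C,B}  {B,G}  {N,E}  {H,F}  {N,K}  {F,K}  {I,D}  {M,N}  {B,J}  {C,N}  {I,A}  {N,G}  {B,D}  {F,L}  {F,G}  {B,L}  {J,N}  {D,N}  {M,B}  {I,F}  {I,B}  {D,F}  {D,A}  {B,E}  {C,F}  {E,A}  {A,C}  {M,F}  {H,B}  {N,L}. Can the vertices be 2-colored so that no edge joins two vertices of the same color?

D-I-B-D is an odd cycle (length 3), and a bipartite graph can contain only even cycles.

No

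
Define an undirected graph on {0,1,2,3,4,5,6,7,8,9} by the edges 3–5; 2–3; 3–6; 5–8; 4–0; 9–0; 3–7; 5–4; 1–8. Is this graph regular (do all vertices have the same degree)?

No

Degrees: 0:2, 1:1, 2:1, 3:4, 4:2, 5:3, 6:1, 7:1, 8:2, 9:1
Vertex 1 has degree 1 while 3 has degree 4, so the graph is not regular.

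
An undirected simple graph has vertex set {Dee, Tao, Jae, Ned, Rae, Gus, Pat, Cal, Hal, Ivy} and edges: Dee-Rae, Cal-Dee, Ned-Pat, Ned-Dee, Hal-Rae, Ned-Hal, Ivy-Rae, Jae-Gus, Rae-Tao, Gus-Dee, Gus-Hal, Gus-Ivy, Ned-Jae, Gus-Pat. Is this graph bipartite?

Color {Ned, Rae, Gus, Cal} black and {Dee, Tao, Jae, Pat, Hal, Ivy} white. No edge joins two same-colored vertices, so the graph is bipartite.

Yes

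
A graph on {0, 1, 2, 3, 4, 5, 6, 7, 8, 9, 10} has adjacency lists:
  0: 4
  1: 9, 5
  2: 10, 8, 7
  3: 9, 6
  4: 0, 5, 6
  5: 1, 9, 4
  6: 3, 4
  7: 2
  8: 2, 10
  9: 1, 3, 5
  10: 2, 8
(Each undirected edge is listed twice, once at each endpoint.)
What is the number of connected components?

2

Component: {2, 7, 8, 10}
Component: {0, 1, 3, 4, 5, 6, 9}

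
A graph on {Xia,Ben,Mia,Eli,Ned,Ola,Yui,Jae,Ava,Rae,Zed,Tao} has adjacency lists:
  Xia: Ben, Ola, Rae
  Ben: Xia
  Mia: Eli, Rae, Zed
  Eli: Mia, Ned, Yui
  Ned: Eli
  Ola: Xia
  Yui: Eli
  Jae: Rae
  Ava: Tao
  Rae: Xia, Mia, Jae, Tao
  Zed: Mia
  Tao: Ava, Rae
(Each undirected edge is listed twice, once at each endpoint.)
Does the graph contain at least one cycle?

No

|V| = 12, |E| = 11, number of components = 1.
A forest on 12 vertices with 1 component has exactly 11 edges, which matches — so no cycle.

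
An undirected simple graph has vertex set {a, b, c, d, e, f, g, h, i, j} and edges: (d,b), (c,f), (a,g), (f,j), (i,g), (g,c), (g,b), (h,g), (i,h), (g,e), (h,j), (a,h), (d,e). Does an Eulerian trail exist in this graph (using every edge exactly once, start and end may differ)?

Yes

Degrees: a:2, b:2, c:2, d:2, e:2, f:2, g:6, h:4, i:2, j:2
Odd-degree vertices: none (0 total).
With 0 odd-degree vertices and all edges in one connected piece, an Eulerian trail exists.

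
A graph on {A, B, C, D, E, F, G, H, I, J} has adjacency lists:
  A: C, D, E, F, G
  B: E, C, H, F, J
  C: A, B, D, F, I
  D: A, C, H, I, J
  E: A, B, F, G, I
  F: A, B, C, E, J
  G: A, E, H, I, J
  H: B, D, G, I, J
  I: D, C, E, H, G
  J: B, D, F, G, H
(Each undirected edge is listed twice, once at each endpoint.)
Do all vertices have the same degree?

Degrees: A:5, B:5, C:5, D:5, E:5, F:5, G:5, H:5, I:5, J:5
Every vertex has degree 5, so the graph is 5-regular.

Yes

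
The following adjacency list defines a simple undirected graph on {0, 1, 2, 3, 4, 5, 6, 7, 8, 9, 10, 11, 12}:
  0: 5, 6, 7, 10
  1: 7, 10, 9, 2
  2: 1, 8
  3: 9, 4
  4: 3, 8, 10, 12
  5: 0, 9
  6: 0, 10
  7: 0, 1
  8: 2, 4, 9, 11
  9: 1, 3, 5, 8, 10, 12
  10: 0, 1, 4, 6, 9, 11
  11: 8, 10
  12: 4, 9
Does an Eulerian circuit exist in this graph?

Yes

Degrees: 0:4, 1:4, 2:2, 3:2, 4:4, 5:2, 6:2, 7:2, 8:4, 9:6, 10:6, 11:2, 12:2
All degrees are even and the non-isolated vertices are connected — an Eulerian circuit exists.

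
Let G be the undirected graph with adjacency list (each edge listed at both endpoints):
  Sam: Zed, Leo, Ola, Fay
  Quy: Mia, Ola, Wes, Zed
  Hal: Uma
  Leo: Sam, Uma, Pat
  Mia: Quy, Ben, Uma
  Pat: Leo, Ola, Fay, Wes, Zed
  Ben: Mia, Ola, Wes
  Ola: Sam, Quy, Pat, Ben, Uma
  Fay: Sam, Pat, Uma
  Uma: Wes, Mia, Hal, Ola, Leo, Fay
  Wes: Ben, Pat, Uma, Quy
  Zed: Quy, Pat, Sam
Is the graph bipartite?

A valid 2-coloring puts {Hal, Leo, Mia, Ola, Fay, Wes, Zed} on one side and {Sam, Quy, Pat, Ben, Uma} on the other; every edge crosses between the two sides.

Yes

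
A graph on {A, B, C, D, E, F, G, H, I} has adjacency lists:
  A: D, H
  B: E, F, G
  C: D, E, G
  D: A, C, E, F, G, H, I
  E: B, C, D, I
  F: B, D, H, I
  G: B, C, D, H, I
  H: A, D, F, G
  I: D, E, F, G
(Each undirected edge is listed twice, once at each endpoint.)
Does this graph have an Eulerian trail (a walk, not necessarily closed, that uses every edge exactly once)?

No

Degrees: A:2, B:3, C:3, D:7, E:4, F:4, G:5, H:4, I:4
Odd-degree vertices: B, C, D, G (4 total).
With 4 odd-degree vertices (more than two), no single trail can use every edge.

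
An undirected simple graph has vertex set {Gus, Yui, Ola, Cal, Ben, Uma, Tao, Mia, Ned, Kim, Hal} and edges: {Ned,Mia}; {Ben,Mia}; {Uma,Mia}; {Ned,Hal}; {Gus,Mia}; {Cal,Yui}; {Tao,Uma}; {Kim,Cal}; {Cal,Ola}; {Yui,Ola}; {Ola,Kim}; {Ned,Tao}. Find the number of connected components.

Component: {Yui, Ola, Cal, Kim}
Component: {Gus, Ben, Uma, Tao, Mia, Ned, Hal}

2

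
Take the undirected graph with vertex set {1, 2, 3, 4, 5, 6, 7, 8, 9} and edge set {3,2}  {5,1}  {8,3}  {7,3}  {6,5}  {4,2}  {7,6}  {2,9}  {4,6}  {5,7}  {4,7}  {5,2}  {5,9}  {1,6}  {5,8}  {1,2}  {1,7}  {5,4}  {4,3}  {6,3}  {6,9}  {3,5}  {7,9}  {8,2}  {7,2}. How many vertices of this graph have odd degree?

4

Degrees: 1:4, 2:7, 3:6, 4:5, 5:8, 6:6, 7:7, 8:3, 9:4
Odd-degree vertices: 2, 4, 7, 8.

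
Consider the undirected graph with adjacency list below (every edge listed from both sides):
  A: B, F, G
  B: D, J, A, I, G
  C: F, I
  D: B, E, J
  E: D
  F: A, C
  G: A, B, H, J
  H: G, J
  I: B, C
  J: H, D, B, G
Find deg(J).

Neighbors of J: B, D, G, H.

4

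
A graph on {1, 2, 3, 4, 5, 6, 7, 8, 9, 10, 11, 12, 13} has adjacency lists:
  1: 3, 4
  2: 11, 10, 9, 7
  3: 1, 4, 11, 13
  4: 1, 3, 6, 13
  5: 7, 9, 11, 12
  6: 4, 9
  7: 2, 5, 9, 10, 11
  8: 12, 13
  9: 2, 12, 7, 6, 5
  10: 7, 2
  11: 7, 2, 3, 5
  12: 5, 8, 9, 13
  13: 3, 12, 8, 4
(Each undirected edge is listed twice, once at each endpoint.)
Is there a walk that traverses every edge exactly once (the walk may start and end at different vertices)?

Yes

Degrees: 1:2, 2:4, 3:4, 4:4, 5:4, 6:2, 7:5, 8:2, 9:5, 10:2, 11:4, 12:4, 13:4
Odd-degree vertices: 7, 9 (2 total).
With 2 odd-degree vertices and all edges in one connected piece, an Eulerian trail exists (from 7 to 9).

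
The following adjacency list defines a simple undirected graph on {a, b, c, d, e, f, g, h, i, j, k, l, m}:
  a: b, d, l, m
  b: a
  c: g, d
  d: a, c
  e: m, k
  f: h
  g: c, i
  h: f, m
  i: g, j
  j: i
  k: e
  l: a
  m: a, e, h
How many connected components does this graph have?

Component: {a, b, c, d, e, f, g, h, i, j, k, l, m}

1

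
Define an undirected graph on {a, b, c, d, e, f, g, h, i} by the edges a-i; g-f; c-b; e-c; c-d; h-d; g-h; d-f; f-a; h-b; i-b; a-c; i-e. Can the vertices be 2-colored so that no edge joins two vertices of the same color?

Yes

Partition the vertices as {c, f, h, i} vs {a, b, d, e, g}. Each listed edge has one endpoint in each part, so the graph is bipartite.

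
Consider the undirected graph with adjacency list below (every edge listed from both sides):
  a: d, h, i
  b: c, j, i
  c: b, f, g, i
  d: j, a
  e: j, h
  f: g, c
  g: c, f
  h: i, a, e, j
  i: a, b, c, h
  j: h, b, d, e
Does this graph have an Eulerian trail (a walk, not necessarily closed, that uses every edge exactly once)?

Yes

Degrees: a:3, b:3, c:4, d:2, e:2, f:2, g:2, h:4, i:4, j:4
Odd-degree vertices: a, b (2 total).
With 2 odd-degree vertices and all edges in one connected piece, an Eulerian trail exists (from a to b).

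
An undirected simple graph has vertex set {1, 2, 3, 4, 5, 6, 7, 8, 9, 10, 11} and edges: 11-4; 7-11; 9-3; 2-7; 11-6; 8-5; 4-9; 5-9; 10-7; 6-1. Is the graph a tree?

The graph has 11 vertices and 10 edges.
Connected and |E| = |V| - 1, which characterizes a tree.

Yes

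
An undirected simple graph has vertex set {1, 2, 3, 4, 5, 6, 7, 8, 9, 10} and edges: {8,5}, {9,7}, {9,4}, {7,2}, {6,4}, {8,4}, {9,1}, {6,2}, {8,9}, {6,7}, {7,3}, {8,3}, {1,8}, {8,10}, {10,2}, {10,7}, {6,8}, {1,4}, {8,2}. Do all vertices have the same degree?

Degrees: 1:3, 2:4, 3:2, 4:4, 5:1, 6:4, 7:5, 8:8, 9:4, 10:3
Vertex 5 has degree 1 while 8 has degree 8, so the graph is not regular.

No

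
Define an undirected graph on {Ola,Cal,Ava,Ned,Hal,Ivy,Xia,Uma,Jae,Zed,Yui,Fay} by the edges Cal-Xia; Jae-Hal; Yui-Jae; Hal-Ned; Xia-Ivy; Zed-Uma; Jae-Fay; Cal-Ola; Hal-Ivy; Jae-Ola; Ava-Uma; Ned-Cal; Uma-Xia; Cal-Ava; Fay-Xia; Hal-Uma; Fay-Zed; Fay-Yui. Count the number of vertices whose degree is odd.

0

Degrees: Ola:2, Cal:4, Ava:2, Ned:2, Hal:4, Ivy:2, Xia:4, Uma:4, Jae:4, Zed:2, Yui:2, Fay:4
Odd-degree vertices: none.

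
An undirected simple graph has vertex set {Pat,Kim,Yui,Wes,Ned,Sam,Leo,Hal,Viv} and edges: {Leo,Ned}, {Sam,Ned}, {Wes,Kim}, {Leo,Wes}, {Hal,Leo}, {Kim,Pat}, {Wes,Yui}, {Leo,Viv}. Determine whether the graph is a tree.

Yes

The graph has 9 vertices and 8 edges.
Connected and |E| = |V| - 1, which characterizes a tree.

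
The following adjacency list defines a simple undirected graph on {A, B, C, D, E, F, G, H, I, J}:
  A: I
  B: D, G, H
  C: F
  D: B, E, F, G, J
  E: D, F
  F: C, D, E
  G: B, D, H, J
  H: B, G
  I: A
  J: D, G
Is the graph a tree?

|V| = 10, |E| = 12.
It is not connected, so it is not a tree.

No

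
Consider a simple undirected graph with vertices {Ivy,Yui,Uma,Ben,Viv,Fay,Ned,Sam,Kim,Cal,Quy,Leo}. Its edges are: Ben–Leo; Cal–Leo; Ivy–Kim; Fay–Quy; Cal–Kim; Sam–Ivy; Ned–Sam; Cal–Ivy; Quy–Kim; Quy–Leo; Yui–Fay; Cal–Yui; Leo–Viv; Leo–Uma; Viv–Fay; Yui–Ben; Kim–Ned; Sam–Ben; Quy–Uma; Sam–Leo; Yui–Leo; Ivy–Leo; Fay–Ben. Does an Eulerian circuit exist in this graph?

Degrees: Ivy:4, Yui:4, Uma:2, Ben:4, Viv:2, Fay:4, Ned:2, Sam:4, Kim:4, Cal:4, Quy:4, Leo:8
Every vertex has even degree and the edges form a single connected piece, so an Eulerian circuit exists.

Yes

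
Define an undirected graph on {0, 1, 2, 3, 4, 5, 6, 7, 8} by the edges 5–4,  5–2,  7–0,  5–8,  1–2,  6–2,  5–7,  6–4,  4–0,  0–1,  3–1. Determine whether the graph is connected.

Yes

A breadth-first search from 0 visits 0, 7, 4, 1, 5, 6, 2, 3, 8 — all 9 vertices — so the graph is connected.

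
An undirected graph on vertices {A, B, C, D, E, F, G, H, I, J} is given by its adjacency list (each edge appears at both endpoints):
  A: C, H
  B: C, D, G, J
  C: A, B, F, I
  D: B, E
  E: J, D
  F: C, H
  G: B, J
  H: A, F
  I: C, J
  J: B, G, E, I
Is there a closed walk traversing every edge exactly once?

Yes

Degrees: A:2, B:4, C:4, D:2, E:2, F:2, G:2, H:2, I:2, J:4
Every vertex has even degree and the edges form a single connected piece, so an Eulerian circuit exists.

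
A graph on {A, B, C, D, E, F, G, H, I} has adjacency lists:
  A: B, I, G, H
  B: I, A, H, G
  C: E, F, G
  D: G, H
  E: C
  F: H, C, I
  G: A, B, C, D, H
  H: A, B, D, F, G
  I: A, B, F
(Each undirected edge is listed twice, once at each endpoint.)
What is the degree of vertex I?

3

Neighbors of I: A, B, F.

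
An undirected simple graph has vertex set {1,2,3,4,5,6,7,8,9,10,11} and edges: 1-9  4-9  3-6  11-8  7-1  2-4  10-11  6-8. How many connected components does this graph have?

Component: {5}
Component: {1, 2, 4, 7, 9}
Component: {3, 6, 8, 10, 11}

3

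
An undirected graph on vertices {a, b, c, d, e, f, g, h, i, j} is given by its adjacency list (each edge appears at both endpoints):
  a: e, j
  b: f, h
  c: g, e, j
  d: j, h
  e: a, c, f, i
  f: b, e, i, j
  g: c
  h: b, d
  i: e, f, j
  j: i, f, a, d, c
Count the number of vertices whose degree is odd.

4

Degrees: a:2, b:2, c:3, d:2, e:4, f:4, g:1, h:2, i:3, j:5
Odd-degree vertices: c, g, i, j.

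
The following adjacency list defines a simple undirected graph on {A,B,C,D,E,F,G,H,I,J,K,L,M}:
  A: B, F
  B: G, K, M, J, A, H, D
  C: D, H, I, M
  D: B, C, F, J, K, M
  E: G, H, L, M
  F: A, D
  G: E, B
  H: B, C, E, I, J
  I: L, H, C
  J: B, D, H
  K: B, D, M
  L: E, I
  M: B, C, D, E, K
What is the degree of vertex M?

Neighbors of M: B, C, D, E, K.

5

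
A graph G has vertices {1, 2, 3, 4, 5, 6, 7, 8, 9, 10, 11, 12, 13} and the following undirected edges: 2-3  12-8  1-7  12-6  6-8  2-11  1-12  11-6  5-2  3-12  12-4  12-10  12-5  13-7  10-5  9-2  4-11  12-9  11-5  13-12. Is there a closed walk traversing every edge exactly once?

No

Degrees: 1:2, 2:4, 3:2, 4:2, 5:4, 6:3, 7:2, 8:2, 9:2, 10:2, 11:4, 12:9, 13:2
6, 12 have odd degree; an Eulerian circuit needs every degree to be even, so none exists.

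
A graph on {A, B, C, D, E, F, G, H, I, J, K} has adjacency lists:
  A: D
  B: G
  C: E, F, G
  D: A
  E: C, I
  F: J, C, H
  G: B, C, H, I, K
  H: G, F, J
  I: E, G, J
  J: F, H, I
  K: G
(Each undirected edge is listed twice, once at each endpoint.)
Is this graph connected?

No

Component: {A, D}
Component: {B, C, E, F, G, H, I, J, K}
No edge joins these 2 groups, so the graph is disconnected.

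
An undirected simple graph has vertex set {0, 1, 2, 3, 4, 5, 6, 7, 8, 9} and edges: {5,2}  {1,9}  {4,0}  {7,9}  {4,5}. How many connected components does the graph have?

Component: {3}
Component: {6}
Component: {8}
Component: {1, 7, 9}
Component: {0, 2, 4, 5}

5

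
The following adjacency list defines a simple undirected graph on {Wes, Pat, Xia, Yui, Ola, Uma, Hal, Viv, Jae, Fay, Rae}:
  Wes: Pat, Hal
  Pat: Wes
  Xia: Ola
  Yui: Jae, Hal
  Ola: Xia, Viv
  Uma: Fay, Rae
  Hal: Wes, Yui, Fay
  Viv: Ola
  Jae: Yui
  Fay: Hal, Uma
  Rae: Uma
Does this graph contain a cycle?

The graph has 11 vertices, 9 edges, and 2 connected components.
A forest on 11 vertices with 2 components has exactly 9 edges, which matches — so no cycle.

No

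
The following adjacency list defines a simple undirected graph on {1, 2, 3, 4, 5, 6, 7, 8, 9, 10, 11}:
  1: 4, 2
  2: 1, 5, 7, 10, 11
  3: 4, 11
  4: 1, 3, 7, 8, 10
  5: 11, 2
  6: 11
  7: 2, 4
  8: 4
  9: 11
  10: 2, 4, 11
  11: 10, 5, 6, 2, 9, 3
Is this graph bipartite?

No

The cycle 10-2-11-10 has length 3, which is odd, so the graph is not bipartite.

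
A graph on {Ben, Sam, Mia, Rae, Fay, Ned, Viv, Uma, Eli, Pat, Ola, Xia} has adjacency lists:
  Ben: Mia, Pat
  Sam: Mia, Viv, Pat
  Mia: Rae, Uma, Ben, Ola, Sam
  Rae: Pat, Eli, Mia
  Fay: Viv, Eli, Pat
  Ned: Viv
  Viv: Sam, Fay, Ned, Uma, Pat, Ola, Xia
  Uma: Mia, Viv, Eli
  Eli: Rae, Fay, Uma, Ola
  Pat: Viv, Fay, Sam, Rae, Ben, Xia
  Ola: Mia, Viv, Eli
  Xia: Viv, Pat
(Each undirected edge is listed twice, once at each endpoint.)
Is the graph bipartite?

No

The cycle Viv-Pat-Xia-Viv has length 3, which is odd, so the graph is not bipartite.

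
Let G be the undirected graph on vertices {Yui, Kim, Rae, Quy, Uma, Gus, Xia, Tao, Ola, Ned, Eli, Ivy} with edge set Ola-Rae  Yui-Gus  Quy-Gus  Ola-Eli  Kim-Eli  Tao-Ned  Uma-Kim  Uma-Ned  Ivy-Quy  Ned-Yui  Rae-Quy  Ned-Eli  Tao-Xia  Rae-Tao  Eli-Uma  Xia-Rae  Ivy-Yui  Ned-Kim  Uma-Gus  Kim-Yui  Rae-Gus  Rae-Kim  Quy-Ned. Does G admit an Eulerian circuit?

No

Degrees: Yui:4, Kim:5, Rae:6, Quy:4, Uma:4, Gus:4, Xia:2, Tao:3, Ola:2, Ned:6, Eli:4, Ivy:2
Kim, Tao have odd degree; an Eulerian circuit needs every degree to be even, so none exists.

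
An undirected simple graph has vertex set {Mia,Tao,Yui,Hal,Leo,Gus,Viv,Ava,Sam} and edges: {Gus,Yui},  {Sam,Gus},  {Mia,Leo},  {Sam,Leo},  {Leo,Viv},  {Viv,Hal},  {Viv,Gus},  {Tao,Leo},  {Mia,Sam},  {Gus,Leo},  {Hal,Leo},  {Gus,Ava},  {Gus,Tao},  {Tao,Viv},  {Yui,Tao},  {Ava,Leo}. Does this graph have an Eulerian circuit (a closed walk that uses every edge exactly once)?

No

Degrees: Mia:2, Tao:4, Yui:2, Hal:2, Leo:7, Gus:6, Viv:4, Ava:2, Sam:3
Leo, Sam have odd degree; an Eulerian circuit needs every degree to be even, so none exists.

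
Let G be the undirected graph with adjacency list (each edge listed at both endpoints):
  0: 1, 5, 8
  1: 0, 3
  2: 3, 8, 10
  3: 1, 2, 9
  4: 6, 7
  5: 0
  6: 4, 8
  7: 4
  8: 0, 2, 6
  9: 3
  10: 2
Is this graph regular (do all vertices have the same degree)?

No

Degrees: 0:3, 1:2, 2:3, 3:3, 4:2, 5:1, 6:2, 7:1, 8:3, 9:1, 10:1
Degrees are not all equal (e.g. deg(5)=1 but deg(0)=3); not regular.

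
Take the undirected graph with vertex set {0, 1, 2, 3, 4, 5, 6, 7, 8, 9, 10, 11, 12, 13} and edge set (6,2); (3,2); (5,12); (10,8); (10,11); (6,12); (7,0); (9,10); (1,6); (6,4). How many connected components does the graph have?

4

Component: {13}
Component: {0, 7}
Component: {8, 9, 10, 11}
Component: {1, 2, 3, 4, 5, 6, 12}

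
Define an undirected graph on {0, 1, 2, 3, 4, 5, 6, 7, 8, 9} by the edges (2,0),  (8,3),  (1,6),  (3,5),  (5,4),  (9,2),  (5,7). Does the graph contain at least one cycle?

The graph has 10 vertices, 7 edges, and 3 connected components.
Since 7 = 10 - 3, the graph is a forest and contains no cycle.

No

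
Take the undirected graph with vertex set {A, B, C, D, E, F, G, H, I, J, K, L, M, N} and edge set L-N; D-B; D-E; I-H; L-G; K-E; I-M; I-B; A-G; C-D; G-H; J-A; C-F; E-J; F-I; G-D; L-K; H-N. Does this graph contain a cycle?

Yes

|V| = 14, |E| = 18, number of components = 1.
One cycle is D-B-I-F-C-D.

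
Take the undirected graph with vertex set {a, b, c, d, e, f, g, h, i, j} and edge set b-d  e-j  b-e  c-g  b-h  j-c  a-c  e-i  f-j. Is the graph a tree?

The graph has 10 vertices and 9 edges.
It is connected with exactly 9 edges, hence acyclic — it is a tree.

Yes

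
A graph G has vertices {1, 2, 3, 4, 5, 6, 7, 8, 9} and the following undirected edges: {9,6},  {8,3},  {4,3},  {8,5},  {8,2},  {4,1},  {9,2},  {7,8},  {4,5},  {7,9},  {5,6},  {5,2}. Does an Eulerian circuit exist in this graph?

No

Degrees: 1:1, 2:3, 3:2, 4:3, 5:4, 6:2, 7:2, 8:4, 9:3
Vertices with odd degree: 1, 2, 4, 9. An Eulerian circuit requires all degrees even.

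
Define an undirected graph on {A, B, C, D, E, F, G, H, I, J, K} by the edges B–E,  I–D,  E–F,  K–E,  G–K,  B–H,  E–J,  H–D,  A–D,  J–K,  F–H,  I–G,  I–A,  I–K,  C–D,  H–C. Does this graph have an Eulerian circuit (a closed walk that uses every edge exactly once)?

Degrees: A:2, B:2, C:2, D:4, E:4, F:2, G:2, H:4, I:4, J:2, K:4
All degrees are even and the non-isolated vertices are connected — an Eulerian circuit exists.

Yes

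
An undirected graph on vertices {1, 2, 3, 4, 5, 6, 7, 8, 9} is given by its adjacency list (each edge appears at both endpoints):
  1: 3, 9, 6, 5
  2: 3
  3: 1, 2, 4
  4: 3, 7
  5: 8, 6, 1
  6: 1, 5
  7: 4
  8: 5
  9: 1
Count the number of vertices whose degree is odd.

6

Degrees: 1:4, 2:1, 3:3, 4:2, 5:3, 6:2, 7:1, 8:1, 9:1
Odd-degree vertices: 2, 3, 5, 7, 8, 9.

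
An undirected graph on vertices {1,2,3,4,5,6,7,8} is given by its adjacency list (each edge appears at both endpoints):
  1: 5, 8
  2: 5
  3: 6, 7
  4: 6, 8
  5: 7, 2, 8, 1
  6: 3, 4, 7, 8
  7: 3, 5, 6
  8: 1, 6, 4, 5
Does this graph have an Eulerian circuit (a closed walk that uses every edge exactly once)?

No

Degrees: 1:2, 2:1, 3:2, 4:2, 5:4, 6:4, 7:3, 8:4
2, 7 have odd degree; an Eulerian circuit needs every degree to be even, so none exists.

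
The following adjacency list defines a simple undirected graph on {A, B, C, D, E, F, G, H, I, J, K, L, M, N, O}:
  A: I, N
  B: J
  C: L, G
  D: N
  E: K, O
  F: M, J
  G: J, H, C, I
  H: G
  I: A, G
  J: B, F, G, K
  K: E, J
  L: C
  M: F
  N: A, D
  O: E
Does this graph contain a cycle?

The graph has 15 vertices, 14 edges, and 1 connected component.
A forest on 15 vertices with 1 component has exactly 14 edges, which matches — so no cycle.

No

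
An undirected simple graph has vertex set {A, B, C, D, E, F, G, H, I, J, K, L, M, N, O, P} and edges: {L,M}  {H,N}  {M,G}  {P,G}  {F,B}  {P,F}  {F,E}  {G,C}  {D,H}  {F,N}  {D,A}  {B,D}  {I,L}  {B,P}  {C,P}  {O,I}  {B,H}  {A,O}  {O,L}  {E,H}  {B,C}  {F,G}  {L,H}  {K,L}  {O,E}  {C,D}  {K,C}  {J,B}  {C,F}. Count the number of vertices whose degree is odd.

4

Degrees: A:2, B:6, C:6, D:4, E:3, F:6, G:4, H:5, I:2, J:1, K:2, L:5, M:2, N:2, O:4, P:4
Odd-degree vertices: E, H, J, L.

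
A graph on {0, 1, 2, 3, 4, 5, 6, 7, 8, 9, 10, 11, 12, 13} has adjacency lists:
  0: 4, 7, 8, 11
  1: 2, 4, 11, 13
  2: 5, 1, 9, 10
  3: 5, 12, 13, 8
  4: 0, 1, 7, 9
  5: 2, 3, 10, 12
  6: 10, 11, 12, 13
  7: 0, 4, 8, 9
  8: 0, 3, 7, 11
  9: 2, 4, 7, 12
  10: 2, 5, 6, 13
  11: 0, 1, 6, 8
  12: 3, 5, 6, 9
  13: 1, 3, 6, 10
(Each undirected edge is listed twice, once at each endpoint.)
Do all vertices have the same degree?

Degrees: 0:4, 1:4, 2:4, 3:4, 4:4, 5:4, 6:4, 7:4, 8:4, 9:4, 10:4, 11:4, 12:4, 13:4
All degrees equal 4; the graph is regular.

Yes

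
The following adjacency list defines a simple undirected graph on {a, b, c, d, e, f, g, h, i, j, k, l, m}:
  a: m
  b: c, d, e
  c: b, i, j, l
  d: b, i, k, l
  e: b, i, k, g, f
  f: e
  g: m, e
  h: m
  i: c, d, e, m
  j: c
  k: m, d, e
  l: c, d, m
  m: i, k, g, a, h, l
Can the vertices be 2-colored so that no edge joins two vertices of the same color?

Yes

Partition the vertices as {c, d, e, m} vs {a, b, f, g, h, i, j, k, l}. Each listed edge has one endpoint in each part, so the graph is bipartite.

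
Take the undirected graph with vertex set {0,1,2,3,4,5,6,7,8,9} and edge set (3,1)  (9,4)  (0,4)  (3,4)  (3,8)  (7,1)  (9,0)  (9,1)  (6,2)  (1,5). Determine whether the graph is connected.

Component: {2, 6}
Component: {0, 1, 3, 4, 5, 7, 8, 9}
There are 2 separate components, so the graph is not connected.

No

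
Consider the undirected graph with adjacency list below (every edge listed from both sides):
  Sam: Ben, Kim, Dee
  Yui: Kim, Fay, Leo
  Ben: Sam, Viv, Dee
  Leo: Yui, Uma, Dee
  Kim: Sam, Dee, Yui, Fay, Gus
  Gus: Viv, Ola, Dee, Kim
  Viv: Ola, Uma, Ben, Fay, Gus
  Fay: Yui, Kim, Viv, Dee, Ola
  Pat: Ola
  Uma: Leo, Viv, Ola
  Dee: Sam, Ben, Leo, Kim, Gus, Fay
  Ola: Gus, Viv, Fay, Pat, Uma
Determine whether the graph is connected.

A breadth-first search from Sam visits Sam, Dee, Kim, Ben, Leo, Gus, Fay, Yui, Viv, Uma, Ola, Pat — all 12 vertices — so the graph is connected.

Yes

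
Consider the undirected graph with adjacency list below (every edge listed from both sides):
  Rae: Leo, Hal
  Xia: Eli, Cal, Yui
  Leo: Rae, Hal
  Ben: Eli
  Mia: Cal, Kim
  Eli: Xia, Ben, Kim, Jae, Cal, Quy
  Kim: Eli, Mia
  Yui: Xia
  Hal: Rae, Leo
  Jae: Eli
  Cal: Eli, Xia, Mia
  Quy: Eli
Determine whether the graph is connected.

No

Component: {Rae, Leo, Hal}
Component: {Xia, Ben, Mia, Eli, Kim, Yui, Jae, Cal, Quy}
No edge joins these 2 groups, so the graph is disconnected.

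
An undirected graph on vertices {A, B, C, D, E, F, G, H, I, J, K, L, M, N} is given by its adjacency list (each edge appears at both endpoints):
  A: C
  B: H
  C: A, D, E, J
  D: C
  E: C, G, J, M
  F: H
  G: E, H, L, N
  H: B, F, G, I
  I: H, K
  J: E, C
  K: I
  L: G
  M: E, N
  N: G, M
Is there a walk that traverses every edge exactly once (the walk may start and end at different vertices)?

No

Degrees: A:1, B:1, C:4, D:1, E:4, F:1, G:4, H:4, I:2, J:2, K:1, L:1, M:2, N:2
Odd-degree vertices: A, B, D, F, K, L (6 total).
With 6 odd-degree vertices (more than two), no single trail can use every edge.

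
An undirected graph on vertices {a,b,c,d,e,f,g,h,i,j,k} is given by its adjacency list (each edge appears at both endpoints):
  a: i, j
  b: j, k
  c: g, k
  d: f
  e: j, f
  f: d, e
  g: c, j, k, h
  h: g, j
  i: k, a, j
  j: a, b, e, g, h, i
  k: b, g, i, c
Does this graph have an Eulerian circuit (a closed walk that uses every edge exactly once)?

Degrees: a:2, b:2, c:2, d:1, e:2, f:2, g:4, h:2, i:3, j:6, k:4
Vertices with odd degree: d, i. An Eulerian circuit requires all degrees even.

No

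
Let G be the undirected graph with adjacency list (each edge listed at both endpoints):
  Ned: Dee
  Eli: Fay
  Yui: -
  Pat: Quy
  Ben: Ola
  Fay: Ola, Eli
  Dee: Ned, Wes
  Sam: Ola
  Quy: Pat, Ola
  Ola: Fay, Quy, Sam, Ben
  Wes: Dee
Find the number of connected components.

3

Component: {Yui}
Component: {Ned, Dee, Wes}
Component: {Eli, Pat, Ben, Fay, Sam, Quy, Ola}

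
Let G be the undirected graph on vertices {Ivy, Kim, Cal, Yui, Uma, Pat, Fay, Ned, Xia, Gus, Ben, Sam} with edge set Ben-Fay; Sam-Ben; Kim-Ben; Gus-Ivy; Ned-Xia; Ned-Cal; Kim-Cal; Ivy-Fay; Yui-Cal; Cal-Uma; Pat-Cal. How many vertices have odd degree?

8

Degrees: Ivy:2, Kim:2, Cal:5, Yui:1, Uma:1, Pat:1, Fay:2, Ned:2, Xia:1, Gus:1, Ben:3, Sam:1
Odd-degree vertices: Cal, Yui, Uma, Pat, Xia, Gus, Ben, Sam.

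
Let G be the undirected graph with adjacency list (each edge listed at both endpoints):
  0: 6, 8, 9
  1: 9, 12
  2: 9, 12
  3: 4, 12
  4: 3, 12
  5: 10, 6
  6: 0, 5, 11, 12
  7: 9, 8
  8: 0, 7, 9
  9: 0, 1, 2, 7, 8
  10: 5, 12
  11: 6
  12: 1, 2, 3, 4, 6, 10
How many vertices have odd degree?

Degrees: 0:3, 1:2, 2:2, 3:2, 4:2, 5:2, 6:4, 7:2, 8:3, 9:5, 10:2, 11:1, 12:6
Odd-degree vertices: 0, 8, 9, 11.

4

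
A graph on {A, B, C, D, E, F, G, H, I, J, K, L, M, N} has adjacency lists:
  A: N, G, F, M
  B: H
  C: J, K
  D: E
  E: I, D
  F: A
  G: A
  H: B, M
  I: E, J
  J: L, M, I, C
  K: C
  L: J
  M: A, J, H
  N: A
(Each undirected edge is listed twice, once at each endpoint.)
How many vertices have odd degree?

Degrees: A:4, B:1, C:2, D:1, E:2, F:1, G:1, H:2, I:2, J:4, K:1, L:1, M:3, N:1
Odd-degree vertices: B, D, F, G, K, L, M, N.

8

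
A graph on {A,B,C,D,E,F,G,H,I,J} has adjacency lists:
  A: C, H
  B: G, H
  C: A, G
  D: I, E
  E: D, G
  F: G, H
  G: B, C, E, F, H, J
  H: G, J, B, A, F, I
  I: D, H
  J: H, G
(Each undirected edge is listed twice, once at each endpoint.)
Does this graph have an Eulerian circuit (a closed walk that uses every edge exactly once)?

Yes

Degrees: A:2, B:2, C:2, D:2, E:2, F:2, G:6, H:6, I:2, J:2
All degrees are even and the non-isolated vertices are connected — an Eulerian circuit exists.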